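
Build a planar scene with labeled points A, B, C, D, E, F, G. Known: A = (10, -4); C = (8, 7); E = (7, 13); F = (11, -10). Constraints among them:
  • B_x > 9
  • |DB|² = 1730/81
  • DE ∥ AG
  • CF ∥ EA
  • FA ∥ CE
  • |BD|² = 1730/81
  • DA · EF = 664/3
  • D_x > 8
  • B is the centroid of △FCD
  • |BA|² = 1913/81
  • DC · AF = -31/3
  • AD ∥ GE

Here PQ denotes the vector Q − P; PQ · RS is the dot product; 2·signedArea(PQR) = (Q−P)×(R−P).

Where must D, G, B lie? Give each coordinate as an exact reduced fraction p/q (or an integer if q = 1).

B = (82/9, 7/9)
D = (25/3, 16/3)
G = (26/3, 11/3)

1. D_x = 25/3  [DC · AF = -31/3 ∩ DA · EF = 664/3]
2. D_y = 16/3  [DC · AF = -31/3 ∩ DA · EF = 664/3]
   → D = (25/3, 16/3)
3. G_x = 26/3  [AD ∥ GE ∩ DE ∥ AG]
4. G_y = 11/3  [AD ∥ GE ∩ DE ∥ AG]
   → G = (26/3, 11/3)
5. B_x = 82/9  [B is the centroid of △FCD]
6. B_y = 7/9  [B is the centroid of △FCD]
   → B = (82/9, 7/9)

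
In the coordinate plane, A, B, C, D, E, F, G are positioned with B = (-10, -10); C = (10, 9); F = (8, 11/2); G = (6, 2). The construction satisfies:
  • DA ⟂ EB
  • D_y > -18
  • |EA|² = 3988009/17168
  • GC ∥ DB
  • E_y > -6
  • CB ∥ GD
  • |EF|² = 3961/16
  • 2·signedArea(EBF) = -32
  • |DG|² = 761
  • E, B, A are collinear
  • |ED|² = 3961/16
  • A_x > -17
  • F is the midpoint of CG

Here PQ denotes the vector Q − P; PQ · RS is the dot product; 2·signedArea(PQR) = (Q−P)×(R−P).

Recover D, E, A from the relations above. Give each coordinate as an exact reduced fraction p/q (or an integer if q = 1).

1. D_x = -14  [GC ∥ DB ∩ CB ∥ GD]
2. D_y = -17  [GC ∥ DB ∩ CB ∥ GD]
   → D = (-14, -17)
3. E_x = -3  [line -31/2·x + 18·y + 57 = 0 ∩ |ED|² = 3961/16]
4. E_y = -23/4  [line -31/2·x + 18·y + 57 = 0 ∩ |ED|² = 3961/16]
   → E = (-3, -23/4)
5. A_x = -17198/1073  [E, B, A are collinear ∩ DA ⟂ EB]
6. A_y = -14657/1073  [E, B, A are collinear ∩ DA ⟂ EB]
   → A = (-17198/1073, -14657/1073)

A = (-17198/1073, -14657/1073)
D = (-14, -17)
E = (-3, -23/4)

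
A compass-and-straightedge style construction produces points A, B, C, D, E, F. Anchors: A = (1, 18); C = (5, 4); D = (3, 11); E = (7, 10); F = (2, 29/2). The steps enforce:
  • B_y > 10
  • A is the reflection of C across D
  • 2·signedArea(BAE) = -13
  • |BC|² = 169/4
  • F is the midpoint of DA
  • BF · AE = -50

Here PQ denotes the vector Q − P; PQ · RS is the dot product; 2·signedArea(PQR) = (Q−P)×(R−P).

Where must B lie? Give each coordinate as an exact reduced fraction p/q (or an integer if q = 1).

B = (5, 21/2)

1. B_x = 5  [2·signedArea(BAE) = -13 ∩ BF · AE = -50]
2. B_y = 21/2  [2·signedArea(BAE) = -13 ∩ BF · AE = -50]
   → B = (5, 21/2)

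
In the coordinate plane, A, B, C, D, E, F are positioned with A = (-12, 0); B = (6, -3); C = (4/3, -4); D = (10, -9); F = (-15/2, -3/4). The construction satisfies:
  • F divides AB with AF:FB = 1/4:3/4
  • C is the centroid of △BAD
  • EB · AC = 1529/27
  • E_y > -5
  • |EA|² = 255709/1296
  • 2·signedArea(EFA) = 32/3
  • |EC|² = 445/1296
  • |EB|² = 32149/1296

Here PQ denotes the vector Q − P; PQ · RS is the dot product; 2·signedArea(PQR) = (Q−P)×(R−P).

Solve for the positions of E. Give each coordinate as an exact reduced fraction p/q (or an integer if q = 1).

E = (23/18, -55/12)

1. E_x = 23/18  [2·signedArea(EFA) = 32/3 ∩ EB · AC = 1529/27]
2. E_y = -55/12  [2·signedArea(EFA) = 32/3 ∩ EB · AC = 1529/27]
   → E = (23/18, -55/12)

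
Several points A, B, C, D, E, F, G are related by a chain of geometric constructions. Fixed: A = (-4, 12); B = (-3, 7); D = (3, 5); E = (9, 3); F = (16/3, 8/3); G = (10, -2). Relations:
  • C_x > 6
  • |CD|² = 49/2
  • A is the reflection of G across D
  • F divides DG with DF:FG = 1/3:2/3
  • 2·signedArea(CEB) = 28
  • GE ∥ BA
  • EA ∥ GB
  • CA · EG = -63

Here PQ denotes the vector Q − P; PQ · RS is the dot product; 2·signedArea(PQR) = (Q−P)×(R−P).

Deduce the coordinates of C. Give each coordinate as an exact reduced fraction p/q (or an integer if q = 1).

1. C_x = 13/2  [2·signedArea(CEB) = 28 ∩ CA · EG = -63]
2. C_y = 3/2  [2·signedArea(CEB) = 28 ∩ CA · EG = -63]
   → C = (13/2, 3/2)

C = (13/2, 3/2)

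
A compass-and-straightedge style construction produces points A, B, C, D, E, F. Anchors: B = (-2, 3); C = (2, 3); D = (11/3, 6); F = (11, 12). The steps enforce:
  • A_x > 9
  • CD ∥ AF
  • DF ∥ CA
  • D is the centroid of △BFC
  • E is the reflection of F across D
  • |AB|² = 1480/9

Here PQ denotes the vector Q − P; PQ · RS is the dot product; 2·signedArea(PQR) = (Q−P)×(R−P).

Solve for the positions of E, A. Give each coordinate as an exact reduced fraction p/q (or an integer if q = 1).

A = (28/3, 9)
E = (-11/3, 0)

1. E_x = -11/3  [E is the reflection of F across D]
2. E_y = 0  [E is the reflection of F across D]
   → E = (-11/3, 0)
3. A_x = 28/3  [CD ∥ AF ∩ DF ∥ CA]
4. A_y = 9  [CD ∥ AF ∩ DF ∥ CA]
   → A = (28/3, 9)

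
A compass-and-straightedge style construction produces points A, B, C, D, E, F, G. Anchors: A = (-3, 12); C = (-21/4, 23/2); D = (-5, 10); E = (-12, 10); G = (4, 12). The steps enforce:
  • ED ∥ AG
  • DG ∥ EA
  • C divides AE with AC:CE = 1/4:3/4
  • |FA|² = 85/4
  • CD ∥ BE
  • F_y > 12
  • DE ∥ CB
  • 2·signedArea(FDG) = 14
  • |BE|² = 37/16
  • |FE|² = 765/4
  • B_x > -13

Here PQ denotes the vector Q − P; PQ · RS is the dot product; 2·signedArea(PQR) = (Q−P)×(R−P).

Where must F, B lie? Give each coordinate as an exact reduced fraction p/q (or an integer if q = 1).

1. F_x = 3/2  [line -2·x + 9·y + -114 = 0 ∩ |FA|² = 85/4]
2. F_y = 13  [line -2·x + 9·y + -114 = 0 ∩ |FA|² = 85/4]
   → F = (3/2, 13)
3. B_x = -49/4  [CD ∥ BE ∩ DE ∥ CB]
4. B_y = 23/2  [CD ∥ BE ∩ DE ∥ CB]
   → B = (-49/4, 23/2)

B = (-49/4, 23/2)
F = (3/2, 13)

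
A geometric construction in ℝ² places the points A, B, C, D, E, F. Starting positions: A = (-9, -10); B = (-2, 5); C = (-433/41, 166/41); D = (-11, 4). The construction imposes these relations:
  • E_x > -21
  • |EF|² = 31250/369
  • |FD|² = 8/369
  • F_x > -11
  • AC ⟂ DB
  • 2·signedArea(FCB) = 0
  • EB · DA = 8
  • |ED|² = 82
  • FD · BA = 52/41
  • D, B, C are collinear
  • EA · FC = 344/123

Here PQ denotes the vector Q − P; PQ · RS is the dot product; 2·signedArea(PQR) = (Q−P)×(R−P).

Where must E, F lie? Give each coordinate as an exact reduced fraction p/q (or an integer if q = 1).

E = (-20, 3)
F = (-445/41, 494/123)

1. F_x = -445/41  [2·signedArea(FCB) = 0 ∩ FD · BA = 52/41]
2. F_y = 494/123  [2·signedArea(FCB) = 0 ∩ FD · BA = 52/41]
   → F = (-445/41, 494/123)
3. E_x = -20  [EB · DA = 8 ∩ EA · FC = 344/123]
4. E_y = 3  [EB · DA = 8 ∩ EA · FC = 344/123]
   → E = (-20, 3)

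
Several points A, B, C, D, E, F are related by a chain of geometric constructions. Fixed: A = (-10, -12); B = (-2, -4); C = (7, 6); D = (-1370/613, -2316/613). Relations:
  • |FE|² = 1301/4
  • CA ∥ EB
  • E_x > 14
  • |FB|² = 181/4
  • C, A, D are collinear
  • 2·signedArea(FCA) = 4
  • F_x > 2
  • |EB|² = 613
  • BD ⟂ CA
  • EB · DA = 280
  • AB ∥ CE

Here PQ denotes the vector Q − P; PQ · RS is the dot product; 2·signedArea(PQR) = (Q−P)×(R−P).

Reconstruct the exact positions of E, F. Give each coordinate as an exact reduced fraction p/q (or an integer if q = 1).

1. E_x = 15  [CA ∥ EB ∩ AB ∥ CE]
2. E_y = 14  [CA ∥ EB ∩ AB ∥ CE]
   → E = (15, 14)
3. F_x = 5/2  [line 18·x + -17·y + -28 = 0 ∩ |FB|² = 181/4]
4. F_y = 1  [line 18·x + -17·y + -28 = 0 ∩ |FB|² = 181/4]
   → F = (5/2, 1)

E = (15, 14)
F = (5/2, 1)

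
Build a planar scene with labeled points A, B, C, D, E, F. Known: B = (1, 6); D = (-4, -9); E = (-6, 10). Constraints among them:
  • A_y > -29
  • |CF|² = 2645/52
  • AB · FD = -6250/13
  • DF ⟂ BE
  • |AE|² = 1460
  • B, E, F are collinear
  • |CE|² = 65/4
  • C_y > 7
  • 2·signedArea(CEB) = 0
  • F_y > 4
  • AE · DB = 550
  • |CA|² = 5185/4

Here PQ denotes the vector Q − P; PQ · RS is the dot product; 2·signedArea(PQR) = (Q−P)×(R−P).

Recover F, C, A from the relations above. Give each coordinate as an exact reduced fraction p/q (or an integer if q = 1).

1. F_x = 48/13  [B, E, F are collinear ∩ DF ⟂ BE]
2. F_y = 58/13  [B, E, F are collinear ∩ DF ⟂ BE]
   → F = (48/13, 58/13)
3. C_x = -5/2  [line 4·x + 7·y + -46 = 0 ∩ |CF|² = 2645/52]
4. C_y = 8  [line 4·x + 7·y + -46 = 0 ∩ |CF|² = 2645/52]
   → C = (-5/2, 8)
5. A_x = -2  [AE · DB = 550 ∩ AB · FD = -6250/13]
6. A_y = -28  [AE · DB = 550 ∩ AB · FD = -6250/13]
   → A = (-2, -28)

A = (-2, -28)
C = (-5/2, 8)
F = (48/13, 58/13)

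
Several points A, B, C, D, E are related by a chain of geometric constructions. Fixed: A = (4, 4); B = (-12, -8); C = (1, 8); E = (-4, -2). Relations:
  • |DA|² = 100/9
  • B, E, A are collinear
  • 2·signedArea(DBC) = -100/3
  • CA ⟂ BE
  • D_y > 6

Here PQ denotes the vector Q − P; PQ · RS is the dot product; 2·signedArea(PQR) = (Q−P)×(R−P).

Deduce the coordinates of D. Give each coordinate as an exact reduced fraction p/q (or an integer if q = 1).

1. D_x = 2  [line -16·x + 13·y + -164/3 = 0 ∩ |DA|² = 100/9]
2. D_y = 20/3  [line -16·x + 13·y + -164/3 = 0 ∩ |DA|² = 100/9]
   → D = (2, 20/3)

D = (2, 20/3)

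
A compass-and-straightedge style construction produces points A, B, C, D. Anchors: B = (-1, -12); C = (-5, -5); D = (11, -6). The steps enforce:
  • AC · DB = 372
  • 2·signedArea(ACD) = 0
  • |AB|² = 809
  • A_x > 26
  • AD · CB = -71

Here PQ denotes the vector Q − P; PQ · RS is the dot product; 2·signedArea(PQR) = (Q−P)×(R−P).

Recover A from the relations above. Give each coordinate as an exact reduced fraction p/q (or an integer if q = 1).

1. A_x = 27  [2·signedArea(ACD) = 0 ∩ AC · DB = 372]
2. A_y = -7  [2·signedArea(ACD) = 0 ∩ AC · DB = 372]
   → A = (27, -7)

A = (27, -7)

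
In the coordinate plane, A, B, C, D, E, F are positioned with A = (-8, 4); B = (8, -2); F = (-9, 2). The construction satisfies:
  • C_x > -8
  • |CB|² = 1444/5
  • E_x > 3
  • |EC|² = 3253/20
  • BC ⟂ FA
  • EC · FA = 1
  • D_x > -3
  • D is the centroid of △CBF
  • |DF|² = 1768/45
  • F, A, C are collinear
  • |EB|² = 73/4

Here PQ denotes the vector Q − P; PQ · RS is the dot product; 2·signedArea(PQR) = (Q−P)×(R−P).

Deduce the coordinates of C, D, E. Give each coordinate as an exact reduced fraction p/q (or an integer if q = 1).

C = (-36/5, 28/5)
D = (-41/15, 28/15)
E = (4, -1/2)

1. C_x = -36/5  [F, A, C are collinear ∩ BC ⟂ FA]
2. C_y = 28/5  [F, A, C are collinear ∩ BC ⟂ FA]
   → C = (-36/5, 28/5)
3. D_x = -41/15  [D is the centroid of △CBF]
4. D_y = 28/15  [D is the centroid of △CBF]
   → D = (-41/15, 28/15)
5. E_x = 4  [line -1·x + -2·y + 3 = 0 ∩ |EC|² = 3253/20]
6. E_y = -1/2  [line -1·x + -2·y + 3 = 0 ∩ |EC|² = 3253/20]
   → E = (4, -1/2)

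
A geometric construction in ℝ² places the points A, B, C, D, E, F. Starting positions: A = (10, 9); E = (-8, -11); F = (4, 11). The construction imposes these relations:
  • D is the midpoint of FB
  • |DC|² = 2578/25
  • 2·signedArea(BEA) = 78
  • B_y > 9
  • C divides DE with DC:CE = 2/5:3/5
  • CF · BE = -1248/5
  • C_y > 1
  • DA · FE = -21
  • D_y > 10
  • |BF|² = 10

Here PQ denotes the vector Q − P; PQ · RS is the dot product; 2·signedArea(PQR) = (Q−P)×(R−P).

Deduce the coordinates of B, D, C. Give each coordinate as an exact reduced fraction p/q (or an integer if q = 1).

1. B_x = 7  [line -20·x + 18·y + -40 = 0 ∩ |BF|² = 10]
2. B_y = 10  [line -20·x + 18·y + -40 = 0 ∩ |BF|² = 10]
   → B = (7, 10)
3. D_x = 11/2  [D is the midpoint of FB]
4. D_y = 21/2  [D is the midpoint of FB]
   → D = (11/2, 21/2)
5. C_x = 1/10  [C divides DE with DC:CE = 2/5:3/5]
6. C_y = 19/10  [C divides DE with DC:CE = 2/5:3/5]
   → C = (1/10, 19/10)

B = (7, 10)
C = (1/10, 19/10)
D = (11/2, 21/2)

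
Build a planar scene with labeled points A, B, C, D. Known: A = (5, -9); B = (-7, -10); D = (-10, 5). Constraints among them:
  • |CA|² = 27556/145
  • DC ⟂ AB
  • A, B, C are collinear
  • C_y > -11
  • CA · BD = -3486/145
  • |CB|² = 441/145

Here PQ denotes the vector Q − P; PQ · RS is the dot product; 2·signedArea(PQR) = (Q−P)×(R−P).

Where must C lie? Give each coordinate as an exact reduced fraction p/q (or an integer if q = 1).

1. C_x = -1267/145  [A, B, C are collinear ∩ DC ⟂ AB]
2. C_y = -1471/145  [A, B, C are collinear ∩ DC ⟂ AB]
   → C = (-1267/145, -1471/145)

C = (-1267/145, -1471/145)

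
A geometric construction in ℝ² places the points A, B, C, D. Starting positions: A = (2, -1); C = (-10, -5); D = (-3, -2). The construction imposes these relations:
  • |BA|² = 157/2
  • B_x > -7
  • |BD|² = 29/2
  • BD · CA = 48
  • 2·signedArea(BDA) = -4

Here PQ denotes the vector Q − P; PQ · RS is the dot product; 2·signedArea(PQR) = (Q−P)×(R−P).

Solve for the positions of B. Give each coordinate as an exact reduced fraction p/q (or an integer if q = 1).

B = (-13/2, -7/2)

1. B_x = -13/2  [BD · CA = 48 ∩ 2·signedArea(BDA) = -4]
2. B_y = -7/2  [BD · CA = 48 ∩ 2·signedArea(BDA) = -4]
   → B = (-13/2, -7/2)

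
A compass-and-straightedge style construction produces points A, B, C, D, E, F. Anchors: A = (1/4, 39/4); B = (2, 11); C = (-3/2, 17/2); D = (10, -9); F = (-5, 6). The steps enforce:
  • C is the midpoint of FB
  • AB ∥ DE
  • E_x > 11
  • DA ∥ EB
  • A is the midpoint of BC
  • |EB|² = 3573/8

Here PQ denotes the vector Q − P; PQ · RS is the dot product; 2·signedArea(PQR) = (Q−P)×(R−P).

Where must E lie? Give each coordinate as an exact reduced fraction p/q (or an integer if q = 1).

1. E_x = 47/4  [DA ∥ EB ∩ AB ∥ DE]
2. E_y = -31/4  [DA ∥ EB ∩ AB ∥ DE]
   → E = (47/4, -31/4)

E = (47/4, -31/4)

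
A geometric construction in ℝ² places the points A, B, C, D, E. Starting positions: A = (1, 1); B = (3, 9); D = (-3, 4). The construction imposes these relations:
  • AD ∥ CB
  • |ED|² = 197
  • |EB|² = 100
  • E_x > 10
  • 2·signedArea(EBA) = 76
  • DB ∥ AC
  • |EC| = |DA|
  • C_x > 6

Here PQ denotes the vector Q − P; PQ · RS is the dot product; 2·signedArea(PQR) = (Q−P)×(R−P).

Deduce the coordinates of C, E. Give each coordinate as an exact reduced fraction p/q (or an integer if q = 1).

1. C_x = 7  [AD ∥ CB ∩ DB ∥ AC]
2. C_y = 6  [AD ∥ CB ∩ DB ∥ AC]
   → C = (7, 6)
3. E_x = 11  [line 8·x + -2·y + -82 = 0 ∩ |ED|² = 197]
4. E_y = 3  [line 8·x + -2·y + -82 = 0 ∩ |ED|² = 197]
   → E = (11, 3)

C = (7, 6)
E = (11, 3)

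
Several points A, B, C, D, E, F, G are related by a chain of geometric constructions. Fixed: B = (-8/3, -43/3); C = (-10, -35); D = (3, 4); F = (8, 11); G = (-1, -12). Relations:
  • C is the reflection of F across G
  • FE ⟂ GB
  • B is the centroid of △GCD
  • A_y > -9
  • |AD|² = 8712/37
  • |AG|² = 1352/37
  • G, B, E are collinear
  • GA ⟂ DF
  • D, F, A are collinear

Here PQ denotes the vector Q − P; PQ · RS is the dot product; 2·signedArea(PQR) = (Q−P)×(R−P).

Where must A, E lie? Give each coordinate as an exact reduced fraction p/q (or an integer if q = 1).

A = (-219/37, -314/37)
E = (478/37, 277/37)

1. A_x = -219/37  [D, F, A are collinear ∩ GA ⟂ DF]
2. A_y = -314/37  [D, F, A are collinear ∩ GA ⟂ DF]
   → A = (-219/37, -314/37)
3. E_x = 478/37  [G, B, E are collinear ∩ FE ⟂ GB]
4. E_y = 277/37  [G, B, E are collinear ∩ FE ⟂ GB]
   → E = (478/37, 277/37)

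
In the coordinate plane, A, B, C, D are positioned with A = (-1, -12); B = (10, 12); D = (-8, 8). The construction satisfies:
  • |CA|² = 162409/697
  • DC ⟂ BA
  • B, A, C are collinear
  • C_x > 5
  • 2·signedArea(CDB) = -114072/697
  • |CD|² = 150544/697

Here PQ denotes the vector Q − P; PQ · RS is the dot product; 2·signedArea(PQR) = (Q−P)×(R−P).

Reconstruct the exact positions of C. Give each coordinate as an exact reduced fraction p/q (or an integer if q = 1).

C = (3736/697, 1308/697)

1. C_x = 3736/697  [B, A, C are collinear ∩ DC ⟂ BA]
2. C_y = 1308/697  [B, A, C are collinear ∩ DC ⟂ BA]
   → C = (3736/697, 1308/697)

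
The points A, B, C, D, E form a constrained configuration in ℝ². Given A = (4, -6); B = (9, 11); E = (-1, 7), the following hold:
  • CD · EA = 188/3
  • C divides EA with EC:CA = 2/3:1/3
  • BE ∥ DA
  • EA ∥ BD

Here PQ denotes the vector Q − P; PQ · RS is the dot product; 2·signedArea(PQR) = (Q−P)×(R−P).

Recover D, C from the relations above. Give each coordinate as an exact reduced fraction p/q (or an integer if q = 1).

C = (7/3, -5/3)
D = (14, -2)

1. D_x = 14  [BE ∥ DA ∩ EA ∥ BD]
2. D_y = -2  [BE ∥ DA ∩ EA ∥ BD]
   → D = (14, -2)
3. C_x = 7/3  [C divides EA with EC:CA = 2/3:1/3]
4. C_y = -5/3  [C divides EA with EC:CA = 2/3:1/3]
   → C = (7/3, -5/3)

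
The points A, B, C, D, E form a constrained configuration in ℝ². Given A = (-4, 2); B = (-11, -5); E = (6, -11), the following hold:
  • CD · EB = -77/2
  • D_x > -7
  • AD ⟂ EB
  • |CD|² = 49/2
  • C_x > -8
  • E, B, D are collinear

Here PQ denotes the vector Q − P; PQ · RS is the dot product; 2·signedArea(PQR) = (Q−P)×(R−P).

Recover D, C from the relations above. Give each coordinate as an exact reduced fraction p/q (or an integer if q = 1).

1. D_x = -2266/325  [E, B, D are collinear ∩ AD ⟂ EB]
2. D_y = -2087/325  [E, B, D are collinear ∩ AD ⟂ EB]
   → D = (-2266/325, -2087/325)
3. C_x = -15/2  [line 17·x + -6·y + 237/2 = 0 ∩ |CD|² = 49/2]
4. C_y = -3/2  [line 17·x + -6·y + 237/2 = 0 ∩ |CD|² = 49/2]
   → C = (-15/2, -3/2)

C = (-15/2, -3/2)
D = (-2266/325, -2087/325)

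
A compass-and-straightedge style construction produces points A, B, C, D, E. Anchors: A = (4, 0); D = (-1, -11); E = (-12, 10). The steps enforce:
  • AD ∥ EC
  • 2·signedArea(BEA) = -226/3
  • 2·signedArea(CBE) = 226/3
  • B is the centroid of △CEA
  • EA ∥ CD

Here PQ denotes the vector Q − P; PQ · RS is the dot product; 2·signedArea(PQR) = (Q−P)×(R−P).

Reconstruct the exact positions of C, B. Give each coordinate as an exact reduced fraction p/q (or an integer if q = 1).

B = (-25/3, 3)
C = (-17, -1)

1. C_x = -17  [EA ∥ CD ∩ AD ∥ EC]
2. C_y = -1  [EA ∥ CD ∩ AD ∥ EC]
   → C = (-17, -1)
3. B_x = -25/3  [B is the centroid of △CEA]
4. B_y = 3  [B is the centroid of △CEA]
   → B = (-25/3, 3)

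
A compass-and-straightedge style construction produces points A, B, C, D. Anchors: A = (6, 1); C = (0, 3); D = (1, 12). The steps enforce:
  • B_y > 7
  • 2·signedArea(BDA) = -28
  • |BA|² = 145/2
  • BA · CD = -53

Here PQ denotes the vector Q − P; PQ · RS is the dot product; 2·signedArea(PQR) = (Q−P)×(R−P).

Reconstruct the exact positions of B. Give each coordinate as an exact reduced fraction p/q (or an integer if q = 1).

B = (1/2, 15/2)

1. B_x = 1/2  [2·signedArea(BDA) = -28 ∩ BA · CD = -53]
2. B_y = 15/2  [2·signedArea(BDA) = -28 ∩ BA · CD = -53]
   → B = (1/2, 15/2)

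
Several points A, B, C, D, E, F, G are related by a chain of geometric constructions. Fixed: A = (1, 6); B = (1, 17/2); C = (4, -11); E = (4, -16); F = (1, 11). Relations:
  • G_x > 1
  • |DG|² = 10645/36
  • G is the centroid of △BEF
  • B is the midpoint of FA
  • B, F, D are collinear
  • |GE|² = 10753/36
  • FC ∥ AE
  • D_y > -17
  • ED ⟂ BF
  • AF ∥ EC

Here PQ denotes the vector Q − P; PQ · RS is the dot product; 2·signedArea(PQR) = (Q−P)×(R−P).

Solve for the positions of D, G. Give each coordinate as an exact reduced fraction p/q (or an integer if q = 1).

D = (1, -16)
G = (2, 7/6)

1. D_x = 1  [B, F, D are collinear ∩ ED ⟂ BF]
2. D_y = -16  [B, F, D are collinear ∩ ED ⟂ BF]
   → D = (1, -16)
3. G_x = 2  [G is the centroid of △BEF]
4. G_y = 7/6  [G is the centroid of △BEF]
   → G = (2, 7/6)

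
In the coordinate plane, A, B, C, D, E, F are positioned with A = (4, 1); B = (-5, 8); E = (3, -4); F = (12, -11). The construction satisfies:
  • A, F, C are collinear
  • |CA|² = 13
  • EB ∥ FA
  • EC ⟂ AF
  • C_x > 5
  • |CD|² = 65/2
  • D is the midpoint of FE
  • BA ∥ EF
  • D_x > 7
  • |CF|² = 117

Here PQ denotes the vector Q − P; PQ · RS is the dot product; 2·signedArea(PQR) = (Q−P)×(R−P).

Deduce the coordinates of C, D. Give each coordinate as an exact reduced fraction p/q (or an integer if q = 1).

1. C_x = 6  [A, F, C are collinear ∩ EC ⟂ AF]
2. C_y = -2  [A, F, C are collinear ∩ EC ⟂ AF]
   → C = (6, -2)
3. D_x = 15/2  [D is the midpoint of FE]
4. D_y = -15/2  [D is the midpoint of FE]
   → D = (15/2, -15/2)

C = (6, -2)
D = (15/2, -15/2)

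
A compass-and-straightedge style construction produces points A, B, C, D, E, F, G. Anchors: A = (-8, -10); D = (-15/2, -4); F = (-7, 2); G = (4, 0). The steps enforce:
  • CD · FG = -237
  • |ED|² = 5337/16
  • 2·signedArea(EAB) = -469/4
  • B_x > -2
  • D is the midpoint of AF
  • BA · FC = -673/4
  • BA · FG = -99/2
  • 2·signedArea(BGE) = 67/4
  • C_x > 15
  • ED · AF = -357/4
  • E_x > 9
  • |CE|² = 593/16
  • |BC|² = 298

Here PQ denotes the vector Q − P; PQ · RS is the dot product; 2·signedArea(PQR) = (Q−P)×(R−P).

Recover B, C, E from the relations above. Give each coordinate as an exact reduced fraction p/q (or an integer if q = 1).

1. E_x = 39/4  [line -1·x + -12·y + 135/4 = 0 ∩ |ED|² = 5337/16]
2. E_y = 2  [line -1·x + -12·y + 135/4 = 0 ∩ |ED|² = 5337/16]
   → E = (39/4, 2)
3. B_x = -3/2  [2·signedArea(BGE) = 67/4 ∩ BA · FG = -99/2]
4. B_y = 1  [2·signedArea(BGE) = 67/4 ∩ BA · FG = -99/2]
   → B = (-3/2, 1)
5. C_x = 31/2  [CD · FG = -237 ∩ BA · FC = -673/4]
6. C_y = 4  [CD · FG = -237 ∩ BA · FC = -673/4]
   → C = (31/2, 4)

B = (-3/2, 1)
C = (31/2, 4)
E = (39/4, 2)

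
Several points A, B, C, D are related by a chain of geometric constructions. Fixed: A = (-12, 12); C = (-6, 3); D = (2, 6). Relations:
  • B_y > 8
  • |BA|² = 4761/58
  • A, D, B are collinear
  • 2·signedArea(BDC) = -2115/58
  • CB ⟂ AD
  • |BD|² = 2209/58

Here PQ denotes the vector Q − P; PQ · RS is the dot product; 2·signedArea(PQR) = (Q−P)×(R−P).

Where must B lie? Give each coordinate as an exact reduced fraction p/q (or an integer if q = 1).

1. B_x = -213/58  [A, D, B are collinear ∩ CB ⟂ AD]
2. B_y = 489/58  [A, D, B are collinear ∩ CB ⟂ AD]
   → B = (-213/58, 489/58)

B = (-213/58, 489/58)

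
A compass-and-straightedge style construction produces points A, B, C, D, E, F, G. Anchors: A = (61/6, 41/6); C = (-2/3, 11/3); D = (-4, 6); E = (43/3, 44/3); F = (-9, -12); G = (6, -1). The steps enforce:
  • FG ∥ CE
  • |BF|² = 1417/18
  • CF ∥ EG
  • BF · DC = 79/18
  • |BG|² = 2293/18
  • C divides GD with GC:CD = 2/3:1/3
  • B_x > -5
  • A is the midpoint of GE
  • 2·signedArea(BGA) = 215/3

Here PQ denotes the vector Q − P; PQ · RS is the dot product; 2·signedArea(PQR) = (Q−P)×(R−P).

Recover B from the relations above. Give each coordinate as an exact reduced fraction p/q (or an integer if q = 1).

1. B_x = -29/6  [2·signedArea(BGA) = 215/3 ∩ BF · DC = 79/18]
2. B_y = -25/6  [2·signedArea(BGA) = 215/3 ∩ BF · DC = 79/18]
   → B = (-29/6, -25/6)

B = (-29/6, -25/6)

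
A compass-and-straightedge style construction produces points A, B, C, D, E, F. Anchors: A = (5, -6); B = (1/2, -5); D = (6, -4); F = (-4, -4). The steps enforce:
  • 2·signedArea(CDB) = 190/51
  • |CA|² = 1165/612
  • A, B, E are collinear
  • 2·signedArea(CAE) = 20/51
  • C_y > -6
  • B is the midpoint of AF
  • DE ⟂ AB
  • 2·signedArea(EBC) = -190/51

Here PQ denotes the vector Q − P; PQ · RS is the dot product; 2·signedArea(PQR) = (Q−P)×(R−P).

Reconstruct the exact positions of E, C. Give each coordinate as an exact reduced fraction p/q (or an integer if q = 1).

C = (409/102, -257/51)
E = (94/17, -104/17)

1. E_x = 94/17  [A, B, E are collinear ∩ DE ⟂ AB]
2. E_y = -104/17  [A, B, E are collinear ∩ DE ⟂ AB]
   → E = (94/17, -104/17)
3. C_x = 409/102  [2·signedArea(CDB) = 190/51 ∩ 2·signedArea(EBC) = -190/51]
4. C_y = -257/51  [2·signedArea(CDB) = 190/51 ∩ 2·signedArea(EBC) = -190/51]
   → C = (409/102, -257/51)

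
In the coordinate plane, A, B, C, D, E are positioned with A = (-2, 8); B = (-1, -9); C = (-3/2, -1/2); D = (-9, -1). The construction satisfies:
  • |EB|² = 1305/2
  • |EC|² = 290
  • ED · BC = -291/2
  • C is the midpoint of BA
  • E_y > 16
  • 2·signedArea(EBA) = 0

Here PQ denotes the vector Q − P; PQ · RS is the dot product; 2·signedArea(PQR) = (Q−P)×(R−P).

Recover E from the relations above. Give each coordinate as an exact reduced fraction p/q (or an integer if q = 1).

E = (-5/2, 33/2)

1. E_x = -5/2  [2·signedArea(EBA) = 0 ∩ ED · BC = -291/2]
2. E_y = 33/2  [2·signedArea(EBA) = 0 ∩ ED · BC = -291/2]
   → E = (-5/2, 33/2)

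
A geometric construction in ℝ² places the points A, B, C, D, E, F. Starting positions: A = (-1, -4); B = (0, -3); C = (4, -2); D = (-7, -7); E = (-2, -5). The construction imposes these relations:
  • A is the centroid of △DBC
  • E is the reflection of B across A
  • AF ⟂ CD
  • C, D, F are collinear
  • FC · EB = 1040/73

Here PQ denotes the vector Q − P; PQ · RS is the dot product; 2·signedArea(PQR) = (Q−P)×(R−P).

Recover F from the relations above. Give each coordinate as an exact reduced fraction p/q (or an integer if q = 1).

F = (-131/146, -617/146)

1. F_x = -131/146  [C, D, F are collinear ∩ AF ⟂ CD]
2. F_y = -617/146  [C, D, F are collinear ∩ AF ⟂ CD]
   → F = (-131/146, -617/146)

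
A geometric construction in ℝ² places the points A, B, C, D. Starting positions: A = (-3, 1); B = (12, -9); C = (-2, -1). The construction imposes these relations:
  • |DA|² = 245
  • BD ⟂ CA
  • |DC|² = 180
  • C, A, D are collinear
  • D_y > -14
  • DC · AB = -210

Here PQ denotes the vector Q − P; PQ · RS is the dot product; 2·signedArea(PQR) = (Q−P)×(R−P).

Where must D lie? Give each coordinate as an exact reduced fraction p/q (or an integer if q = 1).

D = (4, -13)

1. D_x = 4  [C, A, D are collinear ∩ BD ⟂ CA]
2. D_y = -13  [C, A, D are collinear ∩ BD ⟂ CA]
   → D = (4, -13)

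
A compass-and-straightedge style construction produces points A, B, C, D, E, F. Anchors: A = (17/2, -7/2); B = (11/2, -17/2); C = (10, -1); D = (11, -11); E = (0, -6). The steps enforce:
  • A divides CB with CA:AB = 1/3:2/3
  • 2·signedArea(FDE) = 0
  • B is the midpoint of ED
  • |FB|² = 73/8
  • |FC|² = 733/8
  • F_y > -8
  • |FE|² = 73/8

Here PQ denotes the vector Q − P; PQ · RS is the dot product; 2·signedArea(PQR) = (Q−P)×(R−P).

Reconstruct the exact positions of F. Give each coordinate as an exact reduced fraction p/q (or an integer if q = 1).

F = (11/4, -29/4)

1. F_x = 11/4  [line -5·x + -11·y + -66 = 0 ∩ |FB|² = 73/8]
2. F_y = -29/4  [line -5·x + -11·y + -66 = 0 ∩ |FB|² = 73/8]
   → F = (11/4, -29/4)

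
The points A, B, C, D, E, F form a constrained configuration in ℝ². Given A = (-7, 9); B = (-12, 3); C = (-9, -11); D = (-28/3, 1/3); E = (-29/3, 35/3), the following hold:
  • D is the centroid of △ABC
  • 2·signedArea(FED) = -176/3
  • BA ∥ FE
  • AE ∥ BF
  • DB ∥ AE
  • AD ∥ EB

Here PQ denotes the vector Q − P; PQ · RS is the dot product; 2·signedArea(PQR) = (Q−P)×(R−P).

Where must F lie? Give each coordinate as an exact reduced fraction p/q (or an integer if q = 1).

F = (-44/3, 17/3)

1. F_x = -44/3  [BA ∥ FE ∩ AE ∥ BF]
2. F_y = 17/3  [BA ∥ FE ∩ AE ∥ BF]
   → F = (-44/3, 17/3)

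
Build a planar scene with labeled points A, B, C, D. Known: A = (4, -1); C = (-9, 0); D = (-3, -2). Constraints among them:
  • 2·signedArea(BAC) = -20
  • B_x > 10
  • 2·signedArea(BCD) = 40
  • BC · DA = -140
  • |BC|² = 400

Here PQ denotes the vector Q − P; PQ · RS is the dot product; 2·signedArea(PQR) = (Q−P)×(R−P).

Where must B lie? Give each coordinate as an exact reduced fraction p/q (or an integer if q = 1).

1. B_x = 11  [2·signedArea(BAC) = -20 ∩ 2·signedArea(BCD) = 40]
2. B_y = 0  [2·signedArea(BAC) = -20 ∩ 2·signedArea(BCD) = 40]
   → B = (11, 0)

B = (11, 0)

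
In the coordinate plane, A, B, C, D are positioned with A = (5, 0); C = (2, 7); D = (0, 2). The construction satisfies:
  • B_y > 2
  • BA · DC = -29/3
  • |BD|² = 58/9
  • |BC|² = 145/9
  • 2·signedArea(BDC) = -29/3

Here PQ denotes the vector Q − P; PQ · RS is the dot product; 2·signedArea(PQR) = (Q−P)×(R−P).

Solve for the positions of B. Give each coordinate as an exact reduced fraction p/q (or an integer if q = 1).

1. B_x = 7/3  [2·signedArea(BDC) = -29/3 ∩ BA · DC = -29/3]
2. B_y = 3  [2·signedArea(BDC) = -29/3 ∩ BA · DC = -29/3]
   → B = (7/3, 3)

B = (7/3, 3)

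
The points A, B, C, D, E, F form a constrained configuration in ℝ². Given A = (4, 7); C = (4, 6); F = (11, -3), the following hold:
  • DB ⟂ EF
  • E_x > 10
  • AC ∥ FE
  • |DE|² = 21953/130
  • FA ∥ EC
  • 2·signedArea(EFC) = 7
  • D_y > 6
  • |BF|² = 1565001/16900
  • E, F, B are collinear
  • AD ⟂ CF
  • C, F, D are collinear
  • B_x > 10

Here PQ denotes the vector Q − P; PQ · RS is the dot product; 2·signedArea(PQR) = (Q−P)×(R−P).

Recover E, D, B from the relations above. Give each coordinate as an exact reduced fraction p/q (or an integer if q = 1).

1. E_x = 11  [FA ∥ EC ∩ AC ∥ FE]
2. E_y = -4  [FA ∥ EC ∩ AC ∥ FE]
   → E = (11, -4)
3. D_x = 457/130  [C, F, D are collinear ∩ AD ⟂ CF]
4. D_y = 861/130  [C, F, D are collinear ∩ AD ⟂ CF]
   → D = (457/130, 861/130)
5. B_x = 11  [E, F, B are collinear ∩ DB ⟂ EF]
6. B_y = 861/130  [E, F, B are collinear ∩ DB ⟂ EF]
   → B = (11, 861/130)

B = (11, 861/130)
D = (457/130, 861/130)
E = (11, -4)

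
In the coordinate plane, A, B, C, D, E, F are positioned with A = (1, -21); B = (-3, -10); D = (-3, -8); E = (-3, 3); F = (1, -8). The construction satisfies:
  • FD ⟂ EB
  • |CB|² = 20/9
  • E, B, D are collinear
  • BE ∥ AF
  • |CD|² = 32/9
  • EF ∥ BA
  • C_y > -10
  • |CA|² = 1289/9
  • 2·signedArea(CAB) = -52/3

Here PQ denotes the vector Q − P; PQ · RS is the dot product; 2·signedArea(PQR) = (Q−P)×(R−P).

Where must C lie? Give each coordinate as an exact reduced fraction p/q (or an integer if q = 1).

C = (-5/3, -28/3)

1. C_x = -5/3  [line -11·x + -4·y + -167/3 = 0 ∩ |CA|² = 1289/9]
2. C_y = -28/3  [line -11·x + -4·y + -167/3 = 0 ∩ |CA|² = 1289/9]
   → C = (-5/3, -28/3)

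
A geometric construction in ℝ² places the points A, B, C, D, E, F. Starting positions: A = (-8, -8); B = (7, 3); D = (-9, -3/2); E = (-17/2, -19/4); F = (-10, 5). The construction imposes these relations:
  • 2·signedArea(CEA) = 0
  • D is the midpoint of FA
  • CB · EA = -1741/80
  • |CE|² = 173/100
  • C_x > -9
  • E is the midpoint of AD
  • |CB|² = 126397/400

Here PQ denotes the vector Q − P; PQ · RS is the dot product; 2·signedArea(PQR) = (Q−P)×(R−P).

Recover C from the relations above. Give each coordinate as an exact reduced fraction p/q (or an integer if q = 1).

1. C_x = -83/10  [2·signedArea(CEA) = 0 ∩ CB · EA = -1741/80]
2. C_y = -121/20  [2·signedArea(CEA) = 0 ∩ CB · EA = -1741/80]
   → C = (-83/10, -121/20)

C = (-83/10, -121/20)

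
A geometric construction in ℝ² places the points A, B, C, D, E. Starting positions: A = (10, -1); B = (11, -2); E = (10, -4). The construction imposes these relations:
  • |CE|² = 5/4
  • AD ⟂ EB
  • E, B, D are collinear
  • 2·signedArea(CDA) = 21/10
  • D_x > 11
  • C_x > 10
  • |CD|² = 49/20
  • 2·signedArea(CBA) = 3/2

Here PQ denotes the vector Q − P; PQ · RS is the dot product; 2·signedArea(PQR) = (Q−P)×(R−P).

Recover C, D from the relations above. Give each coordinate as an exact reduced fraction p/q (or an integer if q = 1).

C = (21/2, -3)
D = (56/5, -8/5)

1. D_x = 56/5  [E, B, D are collinear ∩ AD ⟂ EB]
2. D_y = -8/5  [E, B, D are collinear ∩ AD ⟂ EB]
   → D = (56/5, -8/5)
3. C_x = 21/2  [2·signedArea(CBA) = 3/2 ∩ 2·signedArea(CDA) = 21/10]
4. C_y = -3  [2·signedArea(CBA) = 3/2 ∩ 2·signedArea(CDA) = 21/10]
   → C = (21/2, -3)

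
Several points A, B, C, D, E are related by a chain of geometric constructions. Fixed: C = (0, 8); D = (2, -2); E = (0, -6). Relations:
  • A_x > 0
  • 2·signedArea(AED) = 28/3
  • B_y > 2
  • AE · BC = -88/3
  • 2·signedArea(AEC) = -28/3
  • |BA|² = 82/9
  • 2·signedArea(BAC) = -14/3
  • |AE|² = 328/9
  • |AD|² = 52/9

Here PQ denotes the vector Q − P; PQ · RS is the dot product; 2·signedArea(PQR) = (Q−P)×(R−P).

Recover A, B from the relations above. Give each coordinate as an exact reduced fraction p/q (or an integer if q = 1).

1. A_x = 2/3  [2·signedArea(AEC) = -28/3 ∩ 2·signedArea(AED) = 28/3]
2. A_y = 0  [2·signedArea(AEC) = -28/3 ∩ 2·signedArea(AED) = 28/3]
   → A = (2/3, 0)
3. B_x = 1  [AE · BC = -88/3 ∩ 2·signedArea(BAC) = -14/3]
4. B_y = 3  [AE · BC = -88/3 ∩ 2·signedArea(BAC) = -14/3]
   → B = (1, 3)

A = (2/3, 0)
B = (1, 3)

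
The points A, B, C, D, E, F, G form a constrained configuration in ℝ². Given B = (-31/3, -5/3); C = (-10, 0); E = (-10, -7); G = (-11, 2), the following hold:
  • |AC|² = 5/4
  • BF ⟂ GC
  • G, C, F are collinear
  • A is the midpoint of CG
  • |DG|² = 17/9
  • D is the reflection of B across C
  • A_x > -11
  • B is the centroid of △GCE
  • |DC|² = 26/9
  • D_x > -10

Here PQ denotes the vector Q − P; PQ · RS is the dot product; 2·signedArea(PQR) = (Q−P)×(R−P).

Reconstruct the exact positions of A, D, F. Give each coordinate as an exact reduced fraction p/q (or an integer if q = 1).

1. A_x = -21/2  [A is the midpoint of CG]
2. A_y = 1  [A is the midpoint of CG]
   → A = (-21/2, 1)
3. D_x = -29/3  [D is the reflection of B across C]
4. D_y = 5/3  [D is the reflection of B across C]
   → D = (-29/3, 5/3)
5. F_x = -47/5  [G, C, F are collinear ∩ BF ⟂ GC]
6. F_y = -6/5  [G, C, F are collinear ∩ BF ⟂ GC]
   → F = (-47/5, -6/5)

A = (-21/2, 1)
D = (-29/3, 5/3)
F = (-47/5, -6/5)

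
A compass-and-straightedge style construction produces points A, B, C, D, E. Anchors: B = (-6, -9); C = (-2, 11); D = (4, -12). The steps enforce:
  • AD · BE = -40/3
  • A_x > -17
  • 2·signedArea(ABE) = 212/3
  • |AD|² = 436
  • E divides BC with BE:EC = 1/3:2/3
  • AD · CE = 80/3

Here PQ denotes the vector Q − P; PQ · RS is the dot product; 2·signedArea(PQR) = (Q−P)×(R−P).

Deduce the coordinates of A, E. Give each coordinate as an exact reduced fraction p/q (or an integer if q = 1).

1. E_x = -14/3  [E divides BC with BE:EC = 1/3:2/3]
2. E_y = -7/3  [E divides BC with BE:EC = 1/3:2/3]
   → E = (-14/3, -7/3)
3. A_x = -16  [AD · BE = -40/3 ∩ 2·signedArea(ABE) = 212/3]
4. A_y = -6  [AD · BE = -40/3 ∩ 2·signedArea(ABE) = 212/3]
   → A = (-16, -6)

A = (-16, -6)
E = (-14/3, -7/3)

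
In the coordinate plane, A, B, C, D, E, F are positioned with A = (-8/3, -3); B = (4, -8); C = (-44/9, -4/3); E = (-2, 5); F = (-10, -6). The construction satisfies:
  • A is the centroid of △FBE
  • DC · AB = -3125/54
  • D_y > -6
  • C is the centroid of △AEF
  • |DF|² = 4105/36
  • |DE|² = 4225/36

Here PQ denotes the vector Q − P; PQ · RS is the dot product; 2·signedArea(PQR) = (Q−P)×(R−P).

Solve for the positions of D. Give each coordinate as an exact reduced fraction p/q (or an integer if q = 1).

1. D_x = 2/3  [line -20/3·x + 5·y + 575/18 = 0 ∩ |DF|² = 4105/36]
2. D_y = -11/2  [line -20/3·x + 5·y + 575/18 = 0 ∩ |DF|² = 4105/36]
   → D = (2/3, -11/2)

D = (2/3, -11/2)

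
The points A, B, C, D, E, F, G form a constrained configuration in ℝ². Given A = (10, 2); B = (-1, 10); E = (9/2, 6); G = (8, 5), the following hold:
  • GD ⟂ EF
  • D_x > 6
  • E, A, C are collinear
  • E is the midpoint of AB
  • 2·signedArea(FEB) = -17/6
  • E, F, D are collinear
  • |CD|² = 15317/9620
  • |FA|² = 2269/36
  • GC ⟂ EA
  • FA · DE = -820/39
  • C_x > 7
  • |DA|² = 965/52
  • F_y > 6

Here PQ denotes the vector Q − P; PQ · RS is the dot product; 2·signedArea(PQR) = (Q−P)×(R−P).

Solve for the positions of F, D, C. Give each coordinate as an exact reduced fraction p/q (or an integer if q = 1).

1. F_x = 23/6  [line -4·x + -11/2·y + 323/6 = 0 ∩ |FA|² = 2269/36]
2. F_y = 7  [line -4·x + -11/2·y + 323/6 = 0 ∩ |FA|² = 2269/36]
   → F = (23/6, 7)
3. D_x = 157/26  [FA · DE = -820/39 ∩ E, F, D are collinear]
4. D_y = 48/13  [FA · DE = -820/39 ∩ E, F, D are collinear]
   → D = (157/26, 48/13)
5. C_x = 1344/185  [E, A, C are collinear ∩ GC ⟂ EA]
6. C_y = 738/185  [E, A, C are collinear ∩ GC ⟂ EA]
   → C = (1344/185, 738/185)

C = (1344/185, 738/185)
D = (157/26, 48/13)
F = (23/6, 7)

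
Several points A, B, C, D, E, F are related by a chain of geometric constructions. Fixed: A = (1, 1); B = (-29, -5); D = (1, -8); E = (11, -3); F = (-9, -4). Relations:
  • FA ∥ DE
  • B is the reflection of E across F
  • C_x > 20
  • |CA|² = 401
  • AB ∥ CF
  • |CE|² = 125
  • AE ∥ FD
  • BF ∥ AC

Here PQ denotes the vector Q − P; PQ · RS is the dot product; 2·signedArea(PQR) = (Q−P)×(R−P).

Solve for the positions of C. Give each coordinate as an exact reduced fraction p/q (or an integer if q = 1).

C = (21, 2)

1. C_x = 21  [AB ∥ CF ∩ BF ∥ AC]
2. C_y = 2  [AB ∥ CF ∩ BF ∥ AC]
   → C = (21, 2)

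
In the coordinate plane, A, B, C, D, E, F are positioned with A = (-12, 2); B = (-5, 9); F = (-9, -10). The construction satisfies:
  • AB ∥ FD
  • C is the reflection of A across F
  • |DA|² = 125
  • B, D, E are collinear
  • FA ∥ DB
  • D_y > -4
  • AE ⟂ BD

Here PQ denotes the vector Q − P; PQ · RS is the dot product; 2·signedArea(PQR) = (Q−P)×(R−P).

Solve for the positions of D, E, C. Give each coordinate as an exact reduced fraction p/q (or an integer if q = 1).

1. D_x = -2  [FA ∥ DB ∩ AB ∥ FD]
2. D_y = -3  [FA ∥ DB ∩ AB ∥ FD]
   → D = (-2, -3)
3. E_x = -64/17  [B, D, E are collinear ∩ AE ⟂ BD]
4. E_y = 69/17  [B, D, E are collinear ∩ AE ⟂ BD]
   → E = (-64/17, 69/17)
5. C_x = -6  [C is the reflection of A across F]
6. C_y = -22  [C is the reflection of A across F]
   → C = (-6, -22)

C = (-6, -22)
D = (-2, -3)
E = (-64/17, 69/17)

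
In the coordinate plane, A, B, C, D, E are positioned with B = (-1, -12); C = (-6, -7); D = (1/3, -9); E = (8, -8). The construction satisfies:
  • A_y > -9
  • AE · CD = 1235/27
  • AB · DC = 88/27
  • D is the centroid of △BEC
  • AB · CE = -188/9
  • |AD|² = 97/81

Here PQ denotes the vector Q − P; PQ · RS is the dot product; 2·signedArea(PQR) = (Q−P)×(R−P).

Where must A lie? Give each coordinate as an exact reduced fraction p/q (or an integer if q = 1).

1. A_x = 7/9  [AB · CE = -188/9 ∩ AB · DC = 88/27]
2. A_y = -8  [AB · CE = -188/9 ∩ AB · DC = 88/27]
   → A = (7/9, -8)

A = (7/9, -8)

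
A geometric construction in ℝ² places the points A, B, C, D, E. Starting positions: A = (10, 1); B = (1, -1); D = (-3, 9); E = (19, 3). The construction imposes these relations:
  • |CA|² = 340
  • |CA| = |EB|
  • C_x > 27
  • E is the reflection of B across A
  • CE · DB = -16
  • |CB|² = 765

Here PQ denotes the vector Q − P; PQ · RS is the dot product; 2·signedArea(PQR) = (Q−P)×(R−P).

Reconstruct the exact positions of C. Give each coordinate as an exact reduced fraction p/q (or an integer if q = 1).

C = (28, 5)

1. C_x = 28  [line -4·x + 10·y + 62 = 0 ∩ |CB|² = 765]
2. C_y = 5  [line -4·x + 10·y + 62 = 0 ∩ |CB|² = 765]
   → C = (28, 5)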